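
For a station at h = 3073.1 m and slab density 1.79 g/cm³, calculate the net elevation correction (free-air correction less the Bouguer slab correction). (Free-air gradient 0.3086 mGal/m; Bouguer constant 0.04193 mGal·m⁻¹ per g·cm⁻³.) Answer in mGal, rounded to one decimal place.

Combined gradient = 0.3086 − 0.04193 × 1.79 = 0.2335453 mGal/m
Combined elevation correction = 0.2335453 × 3073.1 = 717.7 mGal

717.7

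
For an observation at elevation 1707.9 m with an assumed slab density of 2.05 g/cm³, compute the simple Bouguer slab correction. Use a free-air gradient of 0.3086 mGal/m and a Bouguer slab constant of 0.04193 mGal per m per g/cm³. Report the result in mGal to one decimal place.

Bouguer slab correction = 0.04193 × 2.05 × 1707.9 = 146.8 mGal

146.8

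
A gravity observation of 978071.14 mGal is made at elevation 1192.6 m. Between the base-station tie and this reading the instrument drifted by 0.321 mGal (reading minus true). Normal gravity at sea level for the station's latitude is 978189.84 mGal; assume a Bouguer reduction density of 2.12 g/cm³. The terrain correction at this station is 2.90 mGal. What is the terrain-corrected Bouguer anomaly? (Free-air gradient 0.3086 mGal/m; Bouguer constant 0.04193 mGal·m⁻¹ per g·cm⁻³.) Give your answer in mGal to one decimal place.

Drift-corrected reading = 978071.14 − (0.321) = 978070.819 mGal
Free-air correction = 0.3086 × 1192.6 = 368.04 mGal
Free-air anomaly = 978070.819 − 978189.84 + (368.04) = 249.019 mGal
Bouguer slab correction = 0.04193 × 2.12 × 1192.6 = 106.01 mGal
Simple Bouguer anomaly = 249.019 − (106.01) = 143.009 mGal
Complete Bouguer anomaly = 143.009 + 2.90 = 145.909 mGal

145.9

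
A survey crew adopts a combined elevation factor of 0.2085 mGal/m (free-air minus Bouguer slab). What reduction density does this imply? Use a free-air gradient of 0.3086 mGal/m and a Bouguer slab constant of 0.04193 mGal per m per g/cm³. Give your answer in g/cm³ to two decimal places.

0.2085 = 0.3086 − 0.04193 × ρ
ρ = (0.3086 − 0.2085) / 0.04193 = 2.39 g/cm³

2.39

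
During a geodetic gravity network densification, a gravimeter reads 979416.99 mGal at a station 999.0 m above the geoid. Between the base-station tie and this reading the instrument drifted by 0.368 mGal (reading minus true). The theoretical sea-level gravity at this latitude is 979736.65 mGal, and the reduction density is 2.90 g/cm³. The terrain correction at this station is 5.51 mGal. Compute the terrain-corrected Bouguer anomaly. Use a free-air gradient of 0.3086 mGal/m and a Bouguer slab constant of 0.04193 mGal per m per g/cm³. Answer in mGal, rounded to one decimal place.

Drift-corrected reading = 979416.99 − (0.368) = 979416.622 mGal
Free-air correction = 0.3086 × 999.0 = 308.29 mGal
Free-air anomaly = 979416.622 − 979736.65 + (308.29) = -11.738 mGal
Bouguer slab correction = 0.04193 × 2.90 × 999.0 = 121.48 mGal
Simple Bouguer anomaly = -11.738 − (121.48) = -133.218 mGal
Complete Bouguer anomaly = -133.218 + 5.51 = -127.708 mGal

-127.7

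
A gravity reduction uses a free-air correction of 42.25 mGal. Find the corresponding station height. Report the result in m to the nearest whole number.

h = 42.25 / 0.3086 = 136.91 m

137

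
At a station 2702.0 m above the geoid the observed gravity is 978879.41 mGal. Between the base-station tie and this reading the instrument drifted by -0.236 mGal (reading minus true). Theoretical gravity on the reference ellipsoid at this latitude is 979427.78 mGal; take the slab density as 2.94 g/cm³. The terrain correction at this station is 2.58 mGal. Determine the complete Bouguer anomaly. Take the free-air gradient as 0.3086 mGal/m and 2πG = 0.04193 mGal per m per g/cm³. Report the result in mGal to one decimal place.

-44.8

Drift-corrected reading = 978879.41 − (-0.236) = 978879.646 mGal
Free-air correction = 0.3086 × 2702.0 = 833.84 mGal
Free-air anomaly = 978879.646 − 979427.78 + (833.84) = 285.706 mGal
Bouguer slab correction = 0.04193 × 2.94 × 2702.0 = 333.09 mGal
Simple Bouguer anomaly = 285.706 − (333.09) = -47.384 mGal
Complete Bouguer anomaly = -47.384 + 2.58 = -44.804 mGal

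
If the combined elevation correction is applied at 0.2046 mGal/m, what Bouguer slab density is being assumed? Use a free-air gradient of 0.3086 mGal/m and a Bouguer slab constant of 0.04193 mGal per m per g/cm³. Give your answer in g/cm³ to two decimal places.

0.2046 = 0.3086 − 0.04193 × ρ
ρ = (0.3086 − 0.2046) / 0.04193 = 2.48 g/cm³

2.48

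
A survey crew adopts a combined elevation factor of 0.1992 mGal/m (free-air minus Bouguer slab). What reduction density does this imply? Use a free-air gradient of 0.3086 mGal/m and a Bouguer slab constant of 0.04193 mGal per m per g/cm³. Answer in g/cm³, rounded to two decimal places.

2.61

0.1992 = 0.3086 − 0.04193 × ρ
ρ = (0.3086 − 0.1992) / 0.04193 = 2.61 g/cm³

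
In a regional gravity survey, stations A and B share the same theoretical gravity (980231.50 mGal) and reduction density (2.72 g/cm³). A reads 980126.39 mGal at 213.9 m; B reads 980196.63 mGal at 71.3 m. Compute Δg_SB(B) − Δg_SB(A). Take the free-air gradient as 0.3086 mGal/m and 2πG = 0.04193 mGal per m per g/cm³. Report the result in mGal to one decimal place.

42.5

Δg_SB(A) = 980126.39 − 980231.50 + 0.3086×213.9 − 0.04193×2.72×213.9 = -63.50 mGal
Δg_SB(B) = 980196.63 − 980231.50 + 0.3086×71.3 − 0.04193×2.72×71.3 = -21.00 mGal
Difference = -21.00 − (-63.50) = 42.50 mGal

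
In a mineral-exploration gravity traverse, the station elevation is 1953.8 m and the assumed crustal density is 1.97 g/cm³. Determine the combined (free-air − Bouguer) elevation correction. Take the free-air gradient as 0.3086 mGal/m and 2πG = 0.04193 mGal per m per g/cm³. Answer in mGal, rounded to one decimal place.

441.6

Combined gradient = 0.3086 − 0.04193 × 1.97 = 0.2259979 mGal/m
Combined elevation correction = 0.2259979 × 1953.8 = 441.6 mGal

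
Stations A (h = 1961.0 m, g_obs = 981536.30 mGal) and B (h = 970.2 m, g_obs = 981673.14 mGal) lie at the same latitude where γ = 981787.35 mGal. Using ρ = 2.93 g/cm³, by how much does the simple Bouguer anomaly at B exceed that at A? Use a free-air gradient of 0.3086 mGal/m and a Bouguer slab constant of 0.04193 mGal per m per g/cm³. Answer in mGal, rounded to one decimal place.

-47.2

Δg_SB(A) = 981536.30 − 981787.35 + 0.3086×1961.0 − 0.04193×2.93×1961.0 = 113.20 mGal
Δg_SB(B) = 981673.14 − 981787.35 + 0.3086×970.2 − 0.04193×2.93×970.2 = 66.00 mGal
Difference = 66.00 − (113.20) = -47.20 mGal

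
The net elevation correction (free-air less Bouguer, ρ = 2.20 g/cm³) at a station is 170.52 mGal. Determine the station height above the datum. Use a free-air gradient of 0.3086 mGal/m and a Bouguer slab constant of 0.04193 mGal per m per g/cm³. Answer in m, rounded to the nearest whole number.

Combined gradient = 0.3086 − 0.04193 × 2.20 = 0.2163540 mGal/m
h = 170.52 / 0.2163540 = 788.15 m

788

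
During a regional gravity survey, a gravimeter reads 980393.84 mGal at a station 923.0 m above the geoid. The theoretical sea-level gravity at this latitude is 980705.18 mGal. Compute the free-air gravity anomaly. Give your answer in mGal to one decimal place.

-26.5

Free-air correction = 0.3086 × 923.0 = 284.84 mGal
Free-air anomaly = 980393.84 − 980705.18 + (284.84) = -26.50 mGal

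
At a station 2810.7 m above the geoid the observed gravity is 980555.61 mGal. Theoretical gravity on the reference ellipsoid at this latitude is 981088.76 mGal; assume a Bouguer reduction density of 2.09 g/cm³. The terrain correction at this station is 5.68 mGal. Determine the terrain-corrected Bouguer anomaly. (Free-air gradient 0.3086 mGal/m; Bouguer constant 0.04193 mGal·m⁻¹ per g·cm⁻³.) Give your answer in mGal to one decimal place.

93.6

Free-air correction = 0.3086 × 2810.7 = 867.38 mGal
Free-air anomaly = 980555.61 − 981088.76 + (867.38) = 334.23 mGal
Bouguer slab correction = 0.04193 × 2.09 × 2810.7 = 246.31 mGal
Simple Bouguer anomaly = 334.23 − (246.31) = 87.92 mGal
Complete Bouguer anomaly = 87.92 + 5.68 = 93.60 mGal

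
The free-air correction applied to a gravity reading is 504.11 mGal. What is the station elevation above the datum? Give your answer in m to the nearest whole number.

h = 504.11 / 0.3086 = 1633.54 m

1634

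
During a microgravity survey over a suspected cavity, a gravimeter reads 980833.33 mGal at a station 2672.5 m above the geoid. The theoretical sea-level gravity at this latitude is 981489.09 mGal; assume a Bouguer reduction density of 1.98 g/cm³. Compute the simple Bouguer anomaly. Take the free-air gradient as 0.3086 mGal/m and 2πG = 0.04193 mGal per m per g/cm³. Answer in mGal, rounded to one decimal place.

Free-air correction = 0.3086 × 2672.5 = 824.73 mGal
Free-air anomaly = 980833.33 − 981489.09 + (824.73) = 168.97 mGal
Bouguer slab correction = 0.04193 × 1.98 × 2672.5 = 221.87 mGal
Simple Bouguer anomaly = 168.97 − (221.87) = -52.90 mGal

-52.9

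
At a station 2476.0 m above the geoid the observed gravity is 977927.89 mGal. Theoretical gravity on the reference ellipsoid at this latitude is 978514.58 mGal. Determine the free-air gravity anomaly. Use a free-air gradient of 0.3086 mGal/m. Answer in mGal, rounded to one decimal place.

177.4

Free-air correction = 0.3086 × 2476.0 = 764.09 mGal
Free-air anomaly = 977927.89 − 978514.58 + (764.09) = 177.40 mGal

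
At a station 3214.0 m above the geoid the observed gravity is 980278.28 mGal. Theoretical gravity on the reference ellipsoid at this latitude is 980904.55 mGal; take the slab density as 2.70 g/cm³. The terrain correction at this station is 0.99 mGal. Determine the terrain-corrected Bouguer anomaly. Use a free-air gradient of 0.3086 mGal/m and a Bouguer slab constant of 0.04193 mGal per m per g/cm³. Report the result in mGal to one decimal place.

Free-air correction = 0.3086 × 3214.0 = 991.84 mGal
Free-air anomaly = 980278.28 − 980904.55 + (991.84) = 365.57 mGal
Bouguer slab correction = 0.04193 × 2.70 × 3214.0 = 363.86 mGal
Simple Bouguer anomaly = 365.57 − (363.86) = 1.71 mGal
Complete Bouguer anomaly = 1.71 + 0.99 = 2.70 mGal

2.7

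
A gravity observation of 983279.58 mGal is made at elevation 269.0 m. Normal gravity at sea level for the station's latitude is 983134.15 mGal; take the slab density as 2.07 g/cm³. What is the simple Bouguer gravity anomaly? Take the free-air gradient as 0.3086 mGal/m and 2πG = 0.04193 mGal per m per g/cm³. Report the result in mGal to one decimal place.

Free-air correction = 0.3086 × 269.0 = 83.01 mGal
Free-air anomaly = 983279.58 − 983134.15 + (83.01) = 228.44 mGal
Bouguer slab correction = 0.04193 × 2.07 × 269.0 = 23.35 mGal
Simple Bouguer anomaly = 228.44 − (23.35) = 205.09 mGal

205.1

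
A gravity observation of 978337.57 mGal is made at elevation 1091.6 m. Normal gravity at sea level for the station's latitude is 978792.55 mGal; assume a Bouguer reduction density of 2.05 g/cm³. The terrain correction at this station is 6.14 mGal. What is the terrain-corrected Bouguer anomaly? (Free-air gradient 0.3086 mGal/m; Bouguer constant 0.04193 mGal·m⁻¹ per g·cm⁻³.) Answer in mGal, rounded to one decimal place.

-205.8

Free-air correction = 0.3086 × 1091.6 = 336.87 mGal
Free-air anomaly = 978337.57 − 978792.55 + (336.87) = -118.11 mGal
Bouguer slab correction = 0.04193 × 2.05 × 1091.6 = 93.83 mGal
Simple Bouguer anomaly = -118.11 − (93.83) = -211.94 mGal
Complete Bouguer anomaly = -211.94 + 6.14 = -205.80 mGal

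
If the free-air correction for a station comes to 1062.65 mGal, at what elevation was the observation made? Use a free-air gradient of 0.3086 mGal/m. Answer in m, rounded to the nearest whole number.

3443

h = 1062.65 / 0.3086 = 3443.45 m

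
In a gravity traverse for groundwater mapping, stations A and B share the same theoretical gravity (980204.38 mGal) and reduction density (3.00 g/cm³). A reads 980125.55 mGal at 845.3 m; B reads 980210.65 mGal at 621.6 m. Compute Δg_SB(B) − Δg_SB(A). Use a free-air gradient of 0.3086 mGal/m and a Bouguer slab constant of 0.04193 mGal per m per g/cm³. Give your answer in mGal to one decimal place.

Δg_SB(A) = 980125.55 − 980204.38 + 0.3086×845.3 − 0.04193×3.00×845.3 = 75.70 mGal
Δg_SB(B) = 980210.65 − 980204.38 + 0.3086×621.6 − 0.04193×3.00×621.6 = 119.90 mGal
Difference = 119.90 − (75.70) = 44.20 mGal

44.2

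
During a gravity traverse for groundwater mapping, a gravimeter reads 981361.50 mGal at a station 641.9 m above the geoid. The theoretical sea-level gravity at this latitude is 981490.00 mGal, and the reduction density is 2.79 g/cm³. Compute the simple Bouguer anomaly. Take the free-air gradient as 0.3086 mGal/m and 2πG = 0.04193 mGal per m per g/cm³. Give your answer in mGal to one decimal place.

Free-air correction = 0.3086 × 641.9 = 198.09 mGal
Free-air anomaly = 981361.50 − 981490.00 + (198.09) = 69.59 mGal
Bouguer slab correction = 0.04193 × 2.79 × 641.9 = 75.09 mGal
Simple Bouguer anomaly = 69.59 − (75.09) = -5.50 mGal

-5.5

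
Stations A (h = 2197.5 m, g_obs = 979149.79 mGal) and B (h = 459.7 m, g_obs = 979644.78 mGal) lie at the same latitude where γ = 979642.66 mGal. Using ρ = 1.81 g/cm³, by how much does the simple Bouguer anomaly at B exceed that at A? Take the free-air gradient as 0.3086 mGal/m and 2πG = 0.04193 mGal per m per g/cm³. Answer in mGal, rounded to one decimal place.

90.6

Δg_SB(A) = 979149.79 − 979642.66 + 0.3086×2197.5 − 0.04193×1.81×2197.5 = 18.50 mGal
Δg_SB(B) = 979644.78 − 979642.66 + 0.3086×459.7 − 0.04193×1.81×459.7 = 109.10 mGal
Difference = 109.10 − (18.50) = 90.60 mGal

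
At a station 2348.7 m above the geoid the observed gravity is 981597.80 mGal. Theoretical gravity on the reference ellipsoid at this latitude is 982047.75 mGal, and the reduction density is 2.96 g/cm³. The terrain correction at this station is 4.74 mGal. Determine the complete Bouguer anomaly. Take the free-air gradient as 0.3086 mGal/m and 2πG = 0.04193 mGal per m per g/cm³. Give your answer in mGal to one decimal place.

-11.9

Free-air correction = 0.3086 × 2348.7 = 724.81 mGal
Free-air anomaly = 981597.80 − 982047.75 + (724.81) = 274.86 mGal
Bouguer slab correction = 0.04193 × 2.96 × 2348.7 = 291.50 mGal
Simple Bouguer anomaly = 274.86 − (291.50) = -16.64 mGal
Complete Bouguer anomaly = -16.64 + 4.74 = -11.90 mGal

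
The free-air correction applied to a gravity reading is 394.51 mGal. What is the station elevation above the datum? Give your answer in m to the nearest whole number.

h = 394.51 / 0.3086 = 1278.39 m

1278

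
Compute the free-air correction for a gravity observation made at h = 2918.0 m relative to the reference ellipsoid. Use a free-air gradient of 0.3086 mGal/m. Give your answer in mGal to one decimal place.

Free-air correction = 0.3086 × 2918.0 = 900.5 mGal

900.5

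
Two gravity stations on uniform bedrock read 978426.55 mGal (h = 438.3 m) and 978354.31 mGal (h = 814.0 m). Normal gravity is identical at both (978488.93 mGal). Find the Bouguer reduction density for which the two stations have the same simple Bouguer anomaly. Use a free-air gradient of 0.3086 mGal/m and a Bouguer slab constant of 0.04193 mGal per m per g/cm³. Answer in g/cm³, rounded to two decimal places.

2.77

Δg_obs = 978354.31 − 978426.55 = -72.24 mGal over Δh = 814.0 − 438.3 = 375.7 m
Equal Bouguer anomalies ⇒ Δg_obs + (0.3086 − 0.04193ρ)·Δh = 0
0.3086 − 0.04193ρ = −Δg_obs/Δh = 0.19228
ρ = (0.3086 − 0.19228) / 0.04193 = 2.77 g/cm³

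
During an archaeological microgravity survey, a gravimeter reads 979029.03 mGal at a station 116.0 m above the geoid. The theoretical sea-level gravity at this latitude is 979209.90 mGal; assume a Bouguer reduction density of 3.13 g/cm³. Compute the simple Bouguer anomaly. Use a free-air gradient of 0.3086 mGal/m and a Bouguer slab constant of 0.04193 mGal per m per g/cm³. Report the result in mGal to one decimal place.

Free-air correction = 0.3086 × 116.0 = 35.80 mGal
Free-air anomaly = 979029.03 − 979209.90 + (35.80) = -145.07 mGal
Bouguer slab correction = 0.04193 × 3.13 × 116.0 = 15.22 mGal
Simple Bouguer anomaly = -145.07 − (15.22) = -160.29 mGal

-160.3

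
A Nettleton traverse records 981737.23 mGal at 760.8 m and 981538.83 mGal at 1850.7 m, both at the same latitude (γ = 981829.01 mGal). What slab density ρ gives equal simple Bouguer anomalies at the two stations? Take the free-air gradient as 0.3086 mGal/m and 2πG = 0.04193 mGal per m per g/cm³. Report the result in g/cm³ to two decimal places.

Δg_obs = 981538.83 − 981737.23 = -198.40 mGal over Δh = 1850.7 − 760.8 = 1089.9 m
Equal Bouguer anomalies ⇒ Δg_obs + (0.3086 − 0.04193ρ)·Δh = 0
0.3086 − 0.04193ρ = −Δg_obs/Δh = 0.18204
ρ = (0.3086 − 0.18204) / 0.04193 = 3.02 g/cm³

3.02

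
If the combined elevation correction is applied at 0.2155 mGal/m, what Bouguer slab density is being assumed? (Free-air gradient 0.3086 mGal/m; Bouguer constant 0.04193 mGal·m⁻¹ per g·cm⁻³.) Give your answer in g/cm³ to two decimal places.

0.2155 = 0.3086 − 0.04193 × ρ
ρ = (0.3086 − 0.2155) / 0.04193 = 2.22 g/cm³

2.22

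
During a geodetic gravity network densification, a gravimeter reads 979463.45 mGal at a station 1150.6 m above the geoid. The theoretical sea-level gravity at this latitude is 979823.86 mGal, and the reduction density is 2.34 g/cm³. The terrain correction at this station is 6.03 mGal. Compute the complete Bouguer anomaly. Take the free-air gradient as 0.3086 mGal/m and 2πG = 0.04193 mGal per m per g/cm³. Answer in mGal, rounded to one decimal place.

-112.2

Free-air correction = 0.3086 × 1150.6 = 355.08 mGal
Free-air anomaly = 979463.45 − 979823.86 + (355.08) = -5.33 mGal
Bouguer slab correction = 0.04193 × 2.34 × 1150.6 = 112.89 mGal
Simple Bouguer anomaly = -5.33 − (112.89) = -118.22 mGal
Complete Bouguer anomaly = -118.22 + 6.03 = -112.19 mGal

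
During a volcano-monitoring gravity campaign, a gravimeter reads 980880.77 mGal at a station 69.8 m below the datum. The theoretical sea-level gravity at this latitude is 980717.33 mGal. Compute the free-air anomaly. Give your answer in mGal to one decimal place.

Free-air correction = 0.3086 × -69.8 = -21.54 mGal
Free-air anomaly = 980880.77 − 980717.33 + (-21.54) = 141.90 mGal

141.9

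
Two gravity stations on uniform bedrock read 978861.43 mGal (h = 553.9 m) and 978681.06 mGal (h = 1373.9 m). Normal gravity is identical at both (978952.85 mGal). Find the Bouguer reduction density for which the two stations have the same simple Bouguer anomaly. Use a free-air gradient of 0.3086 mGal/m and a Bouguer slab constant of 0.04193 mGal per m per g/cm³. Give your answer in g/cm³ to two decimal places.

2.11

Δg_obs = 978681.06 − 978861.43 = -180.37 mGal over Δh = 1373.9 − 553.9 = 820.0 m
Equal Bouguer anomalies ⇒ Δg_obs + (0.3086 − 0.04193ρ)·Δh = 0
0.3086 − 0.04193ρ = −Δg_obs/Δh = 0.21996
ρ = (0.3086 − 0.21996) / 0.04193 = 2.11 g/cm³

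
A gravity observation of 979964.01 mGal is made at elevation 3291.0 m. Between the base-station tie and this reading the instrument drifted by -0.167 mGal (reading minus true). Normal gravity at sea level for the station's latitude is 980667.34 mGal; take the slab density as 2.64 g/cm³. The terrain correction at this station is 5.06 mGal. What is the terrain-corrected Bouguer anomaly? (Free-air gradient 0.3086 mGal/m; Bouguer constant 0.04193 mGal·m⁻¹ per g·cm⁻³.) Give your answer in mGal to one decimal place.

Drift-corrected reading = 979964.01 − (-0.167) = 979964.177 mGal
Free-air correction = 0.3086 × 3291.0 = 1015.60 mGal
Free-air anomaly = 979964.177 − 980667.34 + (1015.60) = 312.437 mGal
Bouguer slab correction = 0.04193 × 2.64 × 3291.0 = 364.30 mGal
Simple Bouguer anomaly = 312.437 − (364.30) = -51.863 mGal
Complete Bouguer anomaly = -51.863 + 5.06 = -46.803 mGal

-46.8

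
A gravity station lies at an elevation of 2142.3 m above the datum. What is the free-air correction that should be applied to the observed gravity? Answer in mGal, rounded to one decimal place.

Free-air correction = 0.3086 × 2142.3 = 661.1 mGal

661.1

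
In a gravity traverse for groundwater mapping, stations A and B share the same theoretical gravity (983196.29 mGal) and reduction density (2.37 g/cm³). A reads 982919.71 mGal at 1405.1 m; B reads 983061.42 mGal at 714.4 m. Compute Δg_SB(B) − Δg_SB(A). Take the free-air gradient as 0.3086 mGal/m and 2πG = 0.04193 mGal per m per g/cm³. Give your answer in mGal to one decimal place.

Δg_SB(A) = 982919.71 − 983196.29 + 0.3086×1405.1 − 0.04193×2.37×1405.1 = 17.40 mGal
Δg_SB(B) = 983061.42 − 983196.29 + 0.3086×714.4 − 0.04193×2.37×714.4 = 14.60 mGal
Difference = 14.60 − (17.40) = -2.80 mGal

-2.8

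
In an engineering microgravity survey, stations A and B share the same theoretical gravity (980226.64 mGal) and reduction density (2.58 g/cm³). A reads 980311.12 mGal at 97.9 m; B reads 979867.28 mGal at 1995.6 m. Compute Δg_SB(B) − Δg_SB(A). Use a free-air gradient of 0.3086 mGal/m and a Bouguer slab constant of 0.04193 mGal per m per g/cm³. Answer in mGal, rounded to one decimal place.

Δg_SB(A) = 980311.12 − 980226.64 + 0.3086×97.9 − 0.04193×2.58×97.9 = 104.10 mGal
Δg_SB(B) = 979867.28 − 980226.64 + 0.3086×1995.6 − 0.04193×2.58×1995.6 = 40.60 mGal
Difference = 40.60 − (104.10) = -63.50 mGal

-63.5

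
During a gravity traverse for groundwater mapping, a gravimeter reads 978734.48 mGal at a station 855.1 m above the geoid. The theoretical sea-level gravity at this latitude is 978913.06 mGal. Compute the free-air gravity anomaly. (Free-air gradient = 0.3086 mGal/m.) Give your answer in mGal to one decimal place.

85.3

Free-air correction = 0.3086 × 855.1 = 263.88 mGal
Free-air anomaly = 978734.48 − 978913.06 + (263.88) = 85.30 mGal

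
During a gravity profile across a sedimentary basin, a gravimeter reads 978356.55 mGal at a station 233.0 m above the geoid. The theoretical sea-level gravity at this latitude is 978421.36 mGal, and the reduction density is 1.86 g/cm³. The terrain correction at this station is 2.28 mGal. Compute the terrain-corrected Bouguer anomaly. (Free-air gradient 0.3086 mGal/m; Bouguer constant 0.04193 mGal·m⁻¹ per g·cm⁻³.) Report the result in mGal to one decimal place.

-8.8

Free-air correction = 0.3086 × 233.0 = 71.90 mGal
Free-air anomaly = 978356.55 − 978421.36 + (71.90) = 7.09 mGal
Bouguer slab correction = 0.04193 × 1.86 × 233.0 = 18.17 mGal
Simple Bouguer anomaly = 7.09 − (18.17) = -11.08 mGal
Complete Bouguer anomaly = -11.08 + 2.28 = -8.80 mGal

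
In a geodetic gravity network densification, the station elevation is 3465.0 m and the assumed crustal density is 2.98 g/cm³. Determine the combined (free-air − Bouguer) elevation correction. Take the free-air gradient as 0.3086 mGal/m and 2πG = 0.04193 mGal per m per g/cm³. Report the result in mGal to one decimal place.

Combined gradient = 0.3086 − 0.04193 × 2.98 = 0.1836486 mGal/m
Combined elevation correction = 0.1836486 × 3465.0 = 636.3 mGal

636.3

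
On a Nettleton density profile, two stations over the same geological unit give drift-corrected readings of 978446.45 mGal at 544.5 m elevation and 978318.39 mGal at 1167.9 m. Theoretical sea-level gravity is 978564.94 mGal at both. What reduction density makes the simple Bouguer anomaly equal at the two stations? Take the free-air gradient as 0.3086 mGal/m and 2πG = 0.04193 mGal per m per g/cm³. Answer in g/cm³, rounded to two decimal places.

2.46

Δg_obs = 978318.39 − 978446.45 = -128.06 mGal over Δh = 1167.9 − 544.5 = 623.4 m
Equal Bouguer anomalies ⇒ Δg_obs + (0.3086 − 0.04193ρ)·Δh = 0
0.3086 − 0.04193ρ = −Δg_obs/Δh = 0.20542
ρ = (0.3086 − 0.20542) / 0.04193 = 2.46 g/cm³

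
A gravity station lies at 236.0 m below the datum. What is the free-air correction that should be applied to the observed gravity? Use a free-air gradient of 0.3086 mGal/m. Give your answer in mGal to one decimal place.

-72.8

Free-air correction = 0.3086 × -236.0 = -72.8 mGal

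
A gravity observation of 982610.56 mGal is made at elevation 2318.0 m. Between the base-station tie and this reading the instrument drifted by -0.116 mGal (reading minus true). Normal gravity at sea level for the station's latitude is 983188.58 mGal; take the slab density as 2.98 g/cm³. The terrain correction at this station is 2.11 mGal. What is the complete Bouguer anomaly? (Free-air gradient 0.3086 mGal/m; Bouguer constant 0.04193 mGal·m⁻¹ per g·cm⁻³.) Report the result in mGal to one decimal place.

Drift-corrected reading = 982610.56 − (-0.116) = 982610.676 mGal
Free-air correction = 0.3086 × 2318.0 = 715.33 mGal
Free-air anomaly = 982610.676 − 983188.58 + (715.33) = 137.426 mGal
Bouguer slab correction = 0.04193 × 2.98 × 2318.0 = 289.64 mGal
Simple Bouguer anomaly = 137.426 − (289.64) = -152.214 mGal
Complete Bouguer anomaly = -152.214 + 2.11 = -150.104 mGal

-150.1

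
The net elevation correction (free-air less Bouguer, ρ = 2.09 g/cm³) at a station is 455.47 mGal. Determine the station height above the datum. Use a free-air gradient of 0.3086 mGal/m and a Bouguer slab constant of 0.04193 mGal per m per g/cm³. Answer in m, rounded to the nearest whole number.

Combined gradient = 0.3086 − 0.04193 × 2.09 = 0.2209663 mGal/m
h = 455.47 / 0.2209663 = 2061.26 m

2061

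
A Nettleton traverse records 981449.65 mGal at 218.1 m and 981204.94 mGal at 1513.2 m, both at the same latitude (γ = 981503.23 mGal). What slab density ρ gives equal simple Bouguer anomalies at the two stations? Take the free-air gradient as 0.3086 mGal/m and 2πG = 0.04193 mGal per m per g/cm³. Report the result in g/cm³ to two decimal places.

Δg_obs = 981204.94 − 981449.65 = -244.71 mGal over Δh = 1513.2 − 218.1 = 1295.1 m
Equal Bouguer anomalies ⇒ Δg_obs + (0.3086 − 0.04193ρ)·Δh = 0
0.3086 − 0.04193ρ = −Δg_obs/Δh = 0.18895
ρ = (0.3086 − 0.18895) / 0.04193 = 2.85 g/cm³

2.85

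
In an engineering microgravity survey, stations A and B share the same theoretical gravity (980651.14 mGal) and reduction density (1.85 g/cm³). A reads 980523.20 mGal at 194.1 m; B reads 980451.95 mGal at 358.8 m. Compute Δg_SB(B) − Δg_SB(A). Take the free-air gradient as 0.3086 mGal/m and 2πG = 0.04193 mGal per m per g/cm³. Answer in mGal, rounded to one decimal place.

-33.2

Δg_SB(A) = 980523.20 − 980651.14 + 0.3086×194.1 − 0.04193×1.85×194.1 = -83.10 mGal
Δg_SB(B) = 980451.95 − 980651.14 + 0.3086×358.8 − 0.04193×1.85×358.8 = -116.30 mGal
Difference = -116.30 − (-83.10) = -33.20 mGal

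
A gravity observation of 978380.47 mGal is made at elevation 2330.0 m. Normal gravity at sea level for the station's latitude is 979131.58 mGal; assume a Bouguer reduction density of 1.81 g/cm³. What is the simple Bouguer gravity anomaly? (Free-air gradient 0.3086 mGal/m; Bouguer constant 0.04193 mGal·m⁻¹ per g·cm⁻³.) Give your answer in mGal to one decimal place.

-208.9

Free-air correction = 0.3086 × 2330.0 = 719.04 mGal
Free-air anomaly = 978380.47 − 979131.58 + (719.04) = -32.07 mGal
Bouguer slab correction = 0.04193 × 1.81 × 2330.0 = 176.83 mGal
Simple Bouguer anomaly = -32.07 − (176.83) = -208.90 mGal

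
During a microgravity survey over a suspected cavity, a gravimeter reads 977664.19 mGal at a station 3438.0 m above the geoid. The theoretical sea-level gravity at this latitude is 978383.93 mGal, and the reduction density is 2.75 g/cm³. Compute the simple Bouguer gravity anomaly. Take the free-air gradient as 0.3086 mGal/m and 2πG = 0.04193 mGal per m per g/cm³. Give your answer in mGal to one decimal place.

Free-air correction = 0.3086 × 3438.0 = 1060.97 mGal
Free-air anomaly = 977664.19 − 978383.93 + (1060.97) = 341.23 mGal
Bouguer slab correction = 0.04193 × 2.75 × 3438.0 = 396.43 mGal
Simple Bouguer anomaly = 341.23 − (396.43) = -55.20 mGal

-55.2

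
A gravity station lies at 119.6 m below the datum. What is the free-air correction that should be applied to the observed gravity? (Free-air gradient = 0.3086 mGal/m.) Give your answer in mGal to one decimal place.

-36.9

Free-air correction = 0.3086 × -119.6 = -36.9 mGal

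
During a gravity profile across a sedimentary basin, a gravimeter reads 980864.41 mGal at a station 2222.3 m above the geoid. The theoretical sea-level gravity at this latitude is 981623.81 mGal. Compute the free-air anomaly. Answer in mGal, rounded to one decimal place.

-73.6

Free-air correction = 0.3086 × 2222.3 = 685.80 mGal
Free-air anomaly = 980864.41 − 981623.81 + (685.80) = -73.60 mGal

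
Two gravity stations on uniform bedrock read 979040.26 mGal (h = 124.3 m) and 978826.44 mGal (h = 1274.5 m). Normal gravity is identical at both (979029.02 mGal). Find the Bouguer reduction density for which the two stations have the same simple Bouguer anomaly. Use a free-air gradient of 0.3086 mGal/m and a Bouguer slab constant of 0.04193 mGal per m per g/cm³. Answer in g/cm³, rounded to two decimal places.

Δg_obs = 978826.44 − 979040.26 = -213.82 mGal over Δh = 1274.5 − 124.3 = 1150.2 m
Equal Bouguer anomalies ⇒ Δg_obs + (0.3086 − 0.04193ρ)·Δh = 0
0.3086 − 0.04193ρ = −Δg_obs/Δh = 0.18590
ρ = (0.3086 − 0.18590) / 0.04193 = 2.93 g/cm³

2.93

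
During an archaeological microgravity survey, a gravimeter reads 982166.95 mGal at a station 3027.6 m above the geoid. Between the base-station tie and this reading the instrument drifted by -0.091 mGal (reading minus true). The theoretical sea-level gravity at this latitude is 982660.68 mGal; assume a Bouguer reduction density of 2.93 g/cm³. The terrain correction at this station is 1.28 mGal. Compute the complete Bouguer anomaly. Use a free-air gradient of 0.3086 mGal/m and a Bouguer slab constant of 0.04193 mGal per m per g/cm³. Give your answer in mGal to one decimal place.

Drift-corrected reading = 982166.95 − (-0.091) = 982167.041 mGal
Free-air correction = 0.3086 × 3027.6 = 934.32 mGal
Free-air anomaly = 982167.041 − 982660.68 + (934.32) = 440.681 mGal
Bouguer slab correction = 0.04193 × 2.93 × 3027.6 = 371.96 mGal
Simple Bouguer anomaly = 440.681 − (371.96) = 68.721 mGal
Complete Bouguer anomaly = 68.721 + 1.28 = 70.001 mGal

70.0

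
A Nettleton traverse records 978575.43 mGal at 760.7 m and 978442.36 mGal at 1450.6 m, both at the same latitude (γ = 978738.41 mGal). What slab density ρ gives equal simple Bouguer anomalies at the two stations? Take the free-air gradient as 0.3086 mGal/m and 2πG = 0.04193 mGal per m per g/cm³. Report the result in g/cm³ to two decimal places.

2.76

Δg_obs = 978442.36 − 978575.43 = -133.07 mGal over Δh = 1450.6 − 760.7 = 689.9 m
Equal Bouguer anomalies ⇒ Δg_obs + (0.3086 − 0.04193ρ)·Δh = 0
0.3086 − 0.04193ρ = −Δg_obs/Δh = 0.19288
ρ = (0.3086 − 0.19288) / 0.04193 = 2.76 g/cm³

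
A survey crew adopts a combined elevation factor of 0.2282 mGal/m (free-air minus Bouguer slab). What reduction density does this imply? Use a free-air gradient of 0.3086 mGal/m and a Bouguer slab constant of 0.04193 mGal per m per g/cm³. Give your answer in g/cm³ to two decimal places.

1.92

0.2282 = 0.3086 − 0.04193 × ρ
ρ = (0.3086 − 0.2282) / 0.04193 = 1.92 g/cm³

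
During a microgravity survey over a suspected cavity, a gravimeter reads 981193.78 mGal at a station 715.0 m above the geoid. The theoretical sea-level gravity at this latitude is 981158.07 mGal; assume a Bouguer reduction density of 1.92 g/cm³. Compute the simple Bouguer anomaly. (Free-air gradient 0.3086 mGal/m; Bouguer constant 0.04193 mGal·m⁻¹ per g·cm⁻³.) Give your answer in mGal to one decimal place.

198.8

Free-air correction = 0.3086 × 715.0 = 220.65 mGal
Free-air anomaly = 981193.78 − 981158.07 + (220.65) = 256.36 mGal
Bouguer slab correction = 0.04193 × 1.92 × 715.0 = 57.56 mGal
Simple Bouguer anomaly = 256.36 − (57.56) = 198.80 mGal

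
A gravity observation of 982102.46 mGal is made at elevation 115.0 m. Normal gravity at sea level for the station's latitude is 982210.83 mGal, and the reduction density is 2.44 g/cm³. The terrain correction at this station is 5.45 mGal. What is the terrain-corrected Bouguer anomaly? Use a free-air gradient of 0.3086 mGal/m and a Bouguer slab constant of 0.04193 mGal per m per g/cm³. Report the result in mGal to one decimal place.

Free-air correction = 0.3086 × 115.0 = 35.49 mGal
Free-air anomaly = 982102.46 − 982210.83 + (35.49) = -72.88 mGal
Bouguer slab correction = 0.04193 × 2.44 × 115.0 = 11.77 mGal
Simple Bouguer anomaly = -72.88 − (11.77) = -84.65 mGal
Complete Bouguer anomaly = -84.65 + 5.45 = -79.20 mGal

-79.2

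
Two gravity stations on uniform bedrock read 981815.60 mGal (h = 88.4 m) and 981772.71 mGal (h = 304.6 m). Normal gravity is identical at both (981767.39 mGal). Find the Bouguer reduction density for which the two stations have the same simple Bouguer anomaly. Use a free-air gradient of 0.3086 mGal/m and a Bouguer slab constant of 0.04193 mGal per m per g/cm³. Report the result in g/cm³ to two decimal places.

Δg_obs = 981772.71 − 981815.60 = -42.89 mGal over Δh = 304.6 − 88.4 = 216.2 m
Equal Bouguer anomalies ⇒ Δg_obs + (0.3086 − 0.04193ρ)·Δh = 0
0.3086 − 0.04193ρ = −Δg_obs/Δh = 0.19838
ρ = (0.3086 − 0.19838) / 0.04193 = 2.63 g/cm³

2.63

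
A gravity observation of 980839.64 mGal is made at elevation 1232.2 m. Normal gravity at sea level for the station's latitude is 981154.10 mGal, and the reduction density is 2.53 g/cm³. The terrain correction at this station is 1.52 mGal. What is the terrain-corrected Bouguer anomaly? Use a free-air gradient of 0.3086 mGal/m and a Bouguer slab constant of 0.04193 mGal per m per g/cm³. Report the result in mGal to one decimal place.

-63.4

Free-air correction = 0.3086 × 1232.2 = 380.26 mGal
Free-air anomaly = 980839.64 − 981154.10 + (380.26) = 65.80 mGal
Bouguer slab correction = 0.04193 × 2.53 × 1232.2 = 130.72 mGal
Simple Bouguer anomaly = 65.80 − (130.72) = -64.92 mGal
Complete Bouguer anomaly = -64.92 + 1.52 = -63.40 mGal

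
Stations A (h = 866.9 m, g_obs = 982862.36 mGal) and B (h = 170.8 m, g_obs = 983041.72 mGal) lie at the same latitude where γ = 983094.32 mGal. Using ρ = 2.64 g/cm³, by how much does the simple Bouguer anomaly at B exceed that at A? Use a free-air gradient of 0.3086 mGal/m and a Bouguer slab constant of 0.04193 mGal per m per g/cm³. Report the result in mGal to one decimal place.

Δg_SB(A) = 982862.36 − 983094.32 + 0.3086×866.9 − 0.04193×2.64×866.9 = -60.40 mGal
Δg_SB(B) = 983041.72 − 983094.32 + 0.3086×170.8 − 0.04193×2.64×170.8 = -18.80 mGal
Difference = -18.80 − (-60.40) = 41.60 mGal

41.6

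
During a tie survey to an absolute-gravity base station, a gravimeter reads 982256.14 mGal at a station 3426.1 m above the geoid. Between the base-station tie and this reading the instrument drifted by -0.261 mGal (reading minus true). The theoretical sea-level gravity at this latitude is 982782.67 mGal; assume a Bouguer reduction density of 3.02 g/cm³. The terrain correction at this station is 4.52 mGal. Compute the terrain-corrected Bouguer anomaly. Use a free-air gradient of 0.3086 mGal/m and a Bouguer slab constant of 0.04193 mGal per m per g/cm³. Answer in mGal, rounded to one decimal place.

101.7

Drift-corrected reading = 982256.14 − (-0.261) = 982256.401 mGal
Free-air correction = 0.3086 × 3426.1 = 1057.29 mGal
Free-air anomaly = 982256.401 − 982782.67 + (1057.29) = 531.021 mGal
Bouguer slab correction = 0.04193 × 3.02 × 3426.1 = 433.84 mGal
Simple Bouguer anomaly = 531.021 − (433.84) = 97.181 mGal
Complete Bouguer anomaly = 97.181 + 4.52 = 101.701 mGal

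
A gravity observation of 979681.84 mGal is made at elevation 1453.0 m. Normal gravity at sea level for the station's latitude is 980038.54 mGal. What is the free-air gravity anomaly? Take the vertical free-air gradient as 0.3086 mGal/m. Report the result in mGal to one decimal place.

Free-air correction = 0.3086 × 1453.0 = 448.40 mGal
Free-air anomaly = 979681.84 − 980038.54 + (448.40) = 91.70 mGal

91.7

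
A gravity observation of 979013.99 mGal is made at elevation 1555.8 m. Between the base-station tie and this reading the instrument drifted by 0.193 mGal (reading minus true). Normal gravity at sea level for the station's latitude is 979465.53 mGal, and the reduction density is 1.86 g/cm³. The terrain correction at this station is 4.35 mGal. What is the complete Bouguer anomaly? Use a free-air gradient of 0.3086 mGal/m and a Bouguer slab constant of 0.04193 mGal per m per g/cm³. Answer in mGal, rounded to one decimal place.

-88.6

Drift-corrected reading = 979013.99 − (0.193) = 979013.797 mGal
Free-air correction = 0.3086 × 1555.8 = 480.12 mGal
Free-air anomaly = 979013.797 − 979465.53 + (480.12) = 28.387 mGal
Bouguer slab correction = 0.04193 × 1.86 × 1555.8 = 121.34 mGal
Simple Bouguer anomaly = 28.387 − (121.34) = -92.953 mGal
Complete Bouguer anomaly = -92.953 + 4.35 = -88.603 mGal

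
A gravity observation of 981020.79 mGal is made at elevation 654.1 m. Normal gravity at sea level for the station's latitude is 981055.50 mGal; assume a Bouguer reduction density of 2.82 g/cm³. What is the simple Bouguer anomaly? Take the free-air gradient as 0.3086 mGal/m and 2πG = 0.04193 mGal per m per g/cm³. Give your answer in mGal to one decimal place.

Free-air correction = 0.3086 × 654.1 = 201.86 mGal
Free-air anomaly = 981020.79 − 981055.50 + (201.86) = 167.15 mGal
Bouguer slab correction = 0.04193 × 2.82 × 654.1 = 77.34 mGal
Simple Bouguer anomaly = 167.15 − (77.34) = 89.81 mGal

89.8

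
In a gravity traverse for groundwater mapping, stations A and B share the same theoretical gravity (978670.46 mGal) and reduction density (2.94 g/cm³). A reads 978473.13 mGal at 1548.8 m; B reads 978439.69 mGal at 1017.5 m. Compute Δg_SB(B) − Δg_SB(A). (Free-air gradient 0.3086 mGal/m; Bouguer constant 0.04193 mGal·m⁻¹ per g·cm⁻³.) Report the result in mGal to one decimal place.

Δg_SB(A) = 978473.13 − 978670.46 + 0.3086×1548.8 − 0.04193×2.94×1548.8 = 89.70 mGal
Δg_SB(B) = 978439.69 − 978670.46 + 0.3086×1017.5 − 0.04193×2.94×1017.5 = -42.20 mGal
Difference = -42.20 − (89.70) = -131.90 mGal

-131.9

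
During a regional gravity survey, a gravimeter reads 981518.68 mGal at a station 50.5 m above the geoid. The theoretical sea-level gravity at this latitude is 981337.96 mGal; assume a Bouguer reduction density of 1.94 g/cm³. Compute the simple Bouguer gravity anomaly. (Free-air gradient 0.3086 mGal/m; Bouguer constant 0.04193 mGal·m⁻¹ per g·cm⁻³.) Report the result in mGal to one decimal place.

192.2

Free-air correction = 0.3086 × 50.5 = 15.58 mGal
Free-air anomaly = 981518.68 − 981337.96 + (15.58) = 196.30 mGal
Bouguer slab correction = 0.04193 × 1.94 × 50.5 = 4.11 mGal
Simple Bouguer anomaly = 196.30 − (4.11) = 192.19 mGal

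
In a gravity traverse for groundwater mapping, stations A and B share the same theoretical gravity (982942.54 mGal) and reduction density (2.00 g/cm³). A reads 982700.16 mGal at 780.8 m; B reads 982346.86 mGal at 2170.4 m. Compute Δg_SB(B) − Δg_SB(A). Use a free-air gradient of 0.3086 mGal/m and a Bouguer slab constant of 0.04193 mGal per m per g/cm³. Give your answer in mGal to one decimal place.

Δg_SB(A) = 982700.16 − 982942.54 + 0.3086×780.8 − 0.04193×2.00×780.8 = -66.90 mGal
Δg_SB(B) = 982346.86 − 982942.54 + 0.3086×2170.4 − 0.04193×2.00×2170.4 = -107.90 mGal
Difference = -107.90 − (-66.90) = -41.00 mGal

-41.0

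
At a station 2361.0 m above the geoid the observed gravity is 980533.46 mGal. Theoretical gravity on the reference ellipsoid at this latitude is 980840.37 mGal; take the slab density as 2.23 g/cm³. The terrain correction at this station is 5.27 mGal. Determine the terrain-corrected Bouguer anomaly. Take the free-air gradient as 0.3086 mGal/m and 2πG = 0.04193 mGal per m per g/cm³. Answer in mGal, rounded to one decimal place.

206.2

Free-air correction = 0.3086 × 2361.0 = 728.60 mGal
Free-air anomaly = 980533.46 − 980840.37 + (728.60) = 421.69 mGal
Bouguer slab correction = 0.04193 × 2.23 × 2361.0 = 220.76 mGal
Simple Bouguer anomaly = 421.69 − (220.76) = 200.93 mGal
Complete Bouguer anomaly = 200.93 + 5.27 = 206.20 mGal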